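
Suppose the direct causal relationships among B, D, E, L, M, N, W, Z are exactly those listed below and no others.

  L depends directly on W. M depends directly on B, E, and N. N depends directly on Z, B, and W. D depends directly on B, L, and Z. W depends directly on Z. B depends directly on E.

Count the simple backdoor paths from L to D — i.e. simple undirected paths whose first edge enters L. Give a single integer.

A backdoor path from L to D is any simple undirected path whose first edge points into L (i.e. leaves L via a parent).
Parents of L: {W}.
Enumerating:
  P1: L <- W <- Z -> N <- B -> D
  P2: L <- W <- Z -> N -> M <- E -> B -> D
  P3: L <- W <- Z -> N -> M <- B -> D
  P4: L <- W <- Z -> D
  P5: L <- W -> N <- Z -> D
  P6: L <- W -> N <- B -> D
  P7: L <- W -> N -> M <- E -> B -> D
  P8: L <- W -> N -> M <- B -> D
That exhausts the simple backdoor paths. Count: 8.

8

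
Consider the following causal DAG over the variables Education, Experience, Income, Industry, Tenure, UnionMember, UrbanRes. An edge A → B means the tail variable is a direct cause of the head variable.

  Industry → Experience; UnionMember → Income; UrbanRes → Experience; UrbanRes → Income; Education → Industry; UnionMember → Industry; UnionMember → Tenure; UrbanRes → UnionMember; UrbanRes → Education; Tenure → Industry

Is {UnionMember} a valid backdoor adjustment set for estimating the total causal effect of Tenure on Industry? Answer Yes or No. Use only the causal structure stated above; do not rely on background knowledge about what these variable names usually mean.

Backdoor paths from Tenure to Industry (paths whose first edge points into Tenure):
  P1: Tenure <- UnionMember <- UrbanRes -> Education -> Industry
  P2: Tenure <- UnionMember <- UrbanRes -> Experience <- Industry
  P3: Tenure <- UnionMember -> Income <- UrbanRes -> Education -> Industry
  P4: Tenure <- UnionMember -> Income <- UrbanRes -> Experience <- Industry
  P5: Tenure <- UnionMember -> Industry
Condition 1 (no descendant of Tenure in the set): holds — descendants of Tenure are {Experience, Industry}; none are in {UnionMember}.
Condition 2 (every backdoor path blocked by {UnionMember}):
  P1: blocked at chain node UnionMember ∈ conditioning set.
  P2: blocked at chain node UnionMember ∈ conditioning set.
  P3: blocked at fork node UnionMember ∈ conditioning set.
  P4: blocked at fork node UnionMember ∈ conditioning set.
  P5: blocked at fork node UnionMember ∈ conditioning set.
{UnionMember} satisfies the backdoor criterion.

Yes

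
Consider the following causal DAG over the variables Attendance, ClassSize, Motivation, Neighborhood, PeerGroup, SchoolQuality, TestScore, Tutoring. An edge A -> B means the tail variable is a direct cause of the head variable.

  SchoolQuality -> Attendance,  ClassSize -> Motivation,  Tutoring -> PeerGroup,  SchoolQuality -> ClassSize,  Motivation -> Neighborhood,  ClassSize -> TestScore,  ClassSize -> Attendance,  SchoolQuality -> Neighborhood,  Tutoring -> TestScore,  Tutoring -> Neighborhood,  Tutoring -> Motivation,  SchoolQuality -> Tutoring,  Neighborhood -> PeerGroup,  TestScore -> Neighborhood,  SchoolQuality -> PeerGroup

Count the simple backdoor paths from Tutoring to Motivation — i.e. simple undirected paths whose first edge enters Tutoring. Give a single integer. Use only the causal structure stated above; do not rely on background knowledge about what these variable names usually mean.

8

A backdoor path from Tutoring to Motivation is any simple undirected path whose first edge points into Tutoring (i.e. leaves Tutoring via a parent).
Parents of Tutoring: {SchoolQuality}.
Enumerating:
  P1: Tutoring <- SchoolQuality -> ClassSize -> Motivation
  P2: Tutoring <- SchoolQuality -> ClassSize -> TestScore -> Neighborhood <- Motivation
  P3: Tutoring <- SchoolQuality -> Attendance <- ClassSize -> Motivation
  P4: Tutoring <- SchoolQuality -> Attendance <- ClassSize -> TestScore -> Neighborhood <- Motivation
  P5: Tutoring <- SchoolQuality -> Neighborhood <- Motivation
  P6: Tutoring <- SchoolQuality -> Neighborhood <- TestScore <- ClassSize -> Motivation
  P7: Tutoring <- SchoolQuality -> PeerGroup <- Neighborhood <- Motivation
  P8: Tutoring <- SchoolQuality -> PeerGroup <- Neighborhood <- TestScore <- ClassSize -> Motivation
That exhausts the simple backdoor paths. Count: 8.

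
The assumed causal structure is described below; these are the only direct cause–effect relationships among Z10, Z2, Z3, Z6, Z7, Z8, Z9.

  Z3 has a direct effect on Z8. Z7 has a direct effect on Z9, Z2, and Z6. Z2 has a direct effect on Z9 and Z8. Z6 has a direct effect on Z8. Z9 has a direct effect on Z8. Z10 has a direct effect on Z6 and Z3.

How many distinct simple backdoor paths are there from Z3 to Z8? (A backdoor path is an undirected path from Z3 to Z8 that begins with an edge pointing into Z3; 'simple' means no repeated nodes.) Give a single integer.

A backdoor path from Z3 to Z8 is any simple undirected path whose first edge points into Z3 (i.e. leaves Z3 via a parent).
Parents of Z3: {Z10}.
Enumerating:
  P1: Z3 <- Z10 -> Z6 <- Z7 -> Z2 -> Z9 -> Z8
  P2: Z3 <- Z10 -> Z6 <- Z7 -> Z2 -> Z8
  P3: Z3 <- Z10 -> Z6 <- Z7 -> Z9 <- Z2 -> Z8
  P4: Z3 <- Z10 -> Z6 <- Z7 -> Z9 -> Z8
  P5: Z3 <- Z10 -> Z6 -> Z8
That exhausts the simple backdoor paths. Count: 5.

5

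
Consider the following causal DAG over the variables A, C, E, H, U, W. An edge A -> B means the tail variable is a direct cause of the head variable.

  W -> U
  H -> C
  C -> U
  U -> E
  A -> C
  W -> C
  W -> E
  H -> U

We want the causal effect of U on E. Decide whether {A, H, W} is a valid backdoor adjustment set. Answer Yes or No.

Yes

Backdoor paths from U to E (paths whose first edge points into U):
  P1: U <- H -> C <- W -> E
  P2: U <- W -> E
  P3: U <- C <- W -> E
Condition 1 (no descendant of U in the set): holds — descendants of U are {E}; none are in {A, H, W}.
Condition 2 (every backdoor path blocked by {A, H, W}):
  P1: blocked at fork node H ∈ conditioning set.
  P2: blocked at fork node W ∈ conditioning set.
  P3: blocked at fork node W ∈ conditioning set.
{A, H, W} satisfies the backdoor criterion.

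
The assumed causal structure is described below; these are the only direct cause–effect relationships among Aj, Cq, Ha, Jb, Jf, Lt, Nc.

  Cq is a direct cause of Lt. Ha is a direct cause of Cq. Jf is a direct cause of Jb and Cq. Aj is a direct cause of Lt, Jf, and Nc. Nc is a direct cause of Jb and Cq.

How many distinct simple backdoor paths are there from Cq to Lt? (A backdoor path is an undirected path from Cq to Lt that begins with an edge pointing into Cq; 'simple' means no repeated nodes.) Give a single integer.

A backdoor path from Cq to Lt is any simple undirected path whose first edge points into Cq (i.e. leaves Cq via a parent).
Parents of Cq: {Ha, Jf, Nc}.
Enumerating:
  P1: Cq <- Jf <- Aj -> Lt
  P2: Cq <- Jf -> Jb <- Nc <- Aj -> Lt
  P3: Cq <- Nc <- Aj -> Lt
  P4: Cq <- Nc -> Jb <- Jf <- Aj -> Lt
That exhausts the simple backdoor paths. Count: 4.

4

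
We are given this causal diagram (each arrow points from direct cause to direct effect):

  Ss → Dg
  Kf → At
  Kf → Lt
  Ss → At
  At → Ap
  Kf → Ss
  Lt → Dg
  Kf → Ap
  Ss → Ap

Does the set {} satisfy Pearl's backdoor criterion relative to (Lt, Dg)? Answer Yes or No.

No

Backdoor paths from Lt to Dg (paths whose first edge points into Lt):
  P1: Lt <- Kf -> Ss -> Dg
  P2: Lt <- Kf -> At <- Ss -> Dg
  P3: Lt <- Kf -> At -> Ap <- Ss -> Dg
  P4: Lt <- Kf -> Ap <- Ss -> Dg
  P5: Lt <- Kf -> Ap <- At <- Ss -> Dg
Condition 1 (no descendant of Lt in the set): holds — descendants of Lt are {Dg}; none are in {}.
Condition 2 (every backdoor path blocked by {}):
  P1: open — no interior node is in the conditioning set.
  P2: blocked at collider At (neither it nor any descendant is in the conditioning set).
  P3: blocked at collider Ap (neither it nor any descendant is in the conditioning set).
  P4: blocked at collider Ap (neither it nor any descendant is in the conditioning set).
  P5: blocked at collider Ap (neither it nor any descendant is in the conditioning set).
{} does not satisfy the backdoor criterion.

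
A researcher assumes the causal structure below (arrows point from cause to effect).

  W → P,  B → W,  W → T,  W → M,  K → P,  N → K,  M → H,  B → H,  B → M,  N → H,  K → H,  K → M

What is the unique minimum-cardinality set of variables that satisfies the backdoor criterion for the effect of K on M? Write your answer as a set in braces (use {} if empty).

Variables eligible for adjustment (non-descendants of K, excluding K and M): {B, N, T, W}.
Backdoor paths from K to M:
  P1: K <- N -> H <- B -> W -> M
  P2: K <- N -> H <- B -> M
  P3: K <- N -> H <- M
Each backdoor path contains an unconditioned collider, so every path is already blocked with the empty conditioning set:
  P1: blocked at collider H (neither it nor any descendant is in the conditioning set).
  P2: blocked at collider H (neither it nor any descendant is in the conditioning set).
  P3: blocked at collider H (neither it nor any descendant is in the conditioning set).
The empty set is therefore the unique smallest valid set.

{}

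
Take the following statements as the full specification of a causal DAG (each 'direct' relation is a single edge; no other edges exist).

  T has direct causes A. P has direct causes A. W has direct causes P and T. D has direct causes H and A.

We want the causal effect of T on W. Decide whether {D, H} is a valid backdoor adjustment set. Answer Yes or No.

Backdoor paths from T to W (paths whose first edge points into T):
  P1: T <- A -> P -> W
Condition 1 (no descendant of T in the set): holds — descendants of T are {W}; none are in {D, H}.
Condition 2 (every backdoor path blocked by {D, H}):
  P1: open — no interior node is in the conditioning set.
{D, H} does not satisfy the backdoor criterion.

No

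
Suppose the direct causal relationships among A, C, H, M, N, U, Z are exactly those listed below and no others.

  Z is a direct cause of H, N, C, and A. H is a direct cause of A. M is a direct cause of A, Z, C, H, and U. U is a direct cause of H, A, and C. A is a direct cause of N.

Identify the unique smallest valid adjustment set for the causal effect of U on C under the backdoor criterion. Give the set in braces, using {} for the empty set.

Variables eligible for adjustment (non-descendants of U, excluding U and C): {M, Z}.
Backdoor paths from U to C:
  P1: U <- M -> Z -> C
  P2: U <- M -> H <- Z -> C
  P3: U <- M -> H -> A <- Z -> C
  P4: U <- M -> H -> A -> N <- Z -> C
  P5: U <- M -> A <- Z -> C
  P6: U <- M -> A <- H <- Z -> C
  P7: U <- M -> A -> N <- Z -> C
  P8: U <- M -> C
The empty set is not sufficient: P1 (U <- M -> Z -> C) has no collider blocking it and no conditioned non-collider, so it is open.
Try {M}:
  P1: blocked at fork node M ∈ conditioning set.
  P2: blocked at fork node M ∈ conditioning set.
  P3: blocked at fork node M ∈ conditioning set.
  P4: blocked at fork node M ∈ conditioning set.
  P5: blocked at fork node M ∈ conditioning set.
  P6: blocked at fork node M ∈ conditioning set.
  P7: blocked at fork node M ∈ conditioning set.
  P8: blocked at fork node M ∈ conditioning set.
{M} contains no descendant of U and blocks every backdoor path.
No other singleton works — e.g. {Z} leaves P8 open — so {M} is the unique smallest valid adjustment set.

{M}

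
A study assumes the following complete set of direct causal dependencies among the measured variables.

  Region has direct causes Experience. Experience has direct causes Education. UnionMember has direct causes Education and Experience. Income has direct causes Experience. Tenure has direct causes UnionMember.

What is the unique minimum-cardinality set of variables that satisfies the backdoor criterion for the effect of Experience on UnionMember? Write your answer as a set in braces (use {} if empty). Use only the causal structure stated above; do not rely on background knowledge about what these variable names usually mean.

Variables eligible for adjustment (non-descendants of Experience, excluding Experience and UnionMember): {Education}.
Backdoor paths from Experience to UnionMember:
  P1: Experience <- Education -> UnionMember
The empty set is not sufficient: P1 (Experience <- Education -> UnionMember) has no collider blocking it and no conditioned non-collider, so it is open.
Try {Education}:
  P1: blocked at fork node Education ∈ conditioning set.
{Education} contains no descendant of Experience and blocks every backdoor path.
{Education} is the unique smallest valid adjustment set.

{Education}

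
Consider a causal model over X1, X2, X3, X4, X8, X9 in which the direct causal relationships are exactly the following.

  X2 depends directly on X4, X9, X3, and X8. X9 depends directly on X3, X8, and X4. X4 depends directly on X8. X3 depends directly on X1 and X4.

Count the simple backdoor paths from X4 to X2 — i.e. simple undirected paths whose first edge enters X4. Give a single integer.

A backdoor path from X4 to X2 is any simple undirected path whose first edge points into X4 (i.e. leaves X4 via a parent).
Parents of X4: {X8}.
Enumerating:
  P1: X4 <- X8 -> X9 <- X3 -> X2
  P2: X4 <- X8 -> X9 -> X2
  P3: X4 <- X8 -> X2
That exhausts the simple backdoor paths. Count: 3.

3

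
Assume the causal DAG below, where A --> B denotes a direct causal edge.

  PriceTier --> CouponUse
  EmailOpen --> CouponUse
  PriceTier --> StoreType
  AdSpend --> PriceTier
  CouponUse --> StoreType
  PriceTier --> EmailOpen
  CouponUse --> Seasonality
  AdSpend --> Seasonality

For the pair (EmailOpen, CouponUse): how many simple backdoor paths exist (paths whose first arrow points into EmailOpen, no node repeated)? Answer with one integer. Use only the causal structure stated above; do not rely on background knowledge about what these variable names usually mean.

3

A backdoor path from EmailOpen to CouponUse is any simple undirected path whose first edge points into EmailOpen (i.e. leaves EmailOpen via a parent).
Parents of EmailOpen: {PriceTier}.
Enumerating:
  P1: EmailOpen <- PriceTier <- AdSpend -> Seasonality <- CouponUse
  P2: EmailOpen <- PriceTier -> CouponUse
  P3: EmailOpen <- PriceTier -> StoreType <- CouponUse
That exhausts the simple backdoor paths. Count: 3.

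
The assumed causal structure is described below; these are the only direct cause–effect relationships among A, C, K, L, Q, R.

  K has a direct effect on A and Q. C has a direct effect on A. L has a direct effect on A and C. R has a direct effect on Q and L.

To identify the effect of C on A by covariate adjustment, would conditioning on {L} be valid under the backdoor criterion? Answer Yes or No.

Backdoor paths from C to A (paths whose first edge points into C):
  P1: C <- L <- R -> Q <- K -> A
  P2: C <- L -> A
Condition 1 (no descendant of C in the set): holds — descendants of C are {A}; none are in {L}.
Condition 2 (every backdoor path blocked by {L}):
  P1: blocked at chain node L ∈ conditioning set.
  P2: blocked at fork node L ∈ conditioning set.
{L} satisfies the backdoor criterion.

Yes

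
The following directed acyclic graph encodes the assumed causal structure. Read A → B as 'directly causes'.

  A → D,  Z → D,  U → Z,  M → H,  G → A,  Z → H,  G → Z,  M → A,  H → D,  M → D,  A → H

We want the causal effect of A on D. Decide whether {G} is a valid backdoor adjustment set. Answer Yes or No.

No

Backdoor paths from A to D (paths whose first edge points into A):
  P1: A <- M -> H <- Z -> D
  P2: A <- M -> H -> D
  P3: A <- M -> D
  P4: A <- G -> Z -> H <- M -> D
  P5: A <- G -> Z -> H -> D
  P6: A <- G -> Z -> D
Condition 1 (no descendant of A in the set): holds — descendants of A are {D, H}; none are in {G}.
Condition 2 (every backdoor path blocked by {G}):
  P1: blocked at collider H (neither it nor any descendant is in the conditioning set).
  P2: open — no interior node is in the conditioning set.
  P3: open — no interior node is in the conditioning set.
  P4: blocked at fork node G ∈ conditioning set.
  P5: blocked at fork node G ∈ conditioning set.
  P6: blocked at fork node G ∈ conditioning set.
{G} does not satisfy the backdoor criterion.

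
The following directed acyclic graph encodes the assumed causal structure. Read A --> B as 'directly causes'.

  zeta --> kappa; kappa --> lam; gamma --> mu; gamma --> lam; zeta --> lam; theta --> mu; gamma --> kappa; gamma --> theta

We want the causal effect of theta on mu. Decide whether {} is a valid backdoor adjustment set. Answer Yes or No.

No

Backdoor paths from theta to mu (paths whose first edge points into theta):
  P1: theta <- gamma -> mu
Condition 1 (no descendant of theta in the set): holds — descendants of theta are {mu}; none are in {}.
Condition 2 (every backdoor path blocked by {}):
  P1: open — no interior node is in the conditioning set.
{} does not satisfy the backdoor criterion.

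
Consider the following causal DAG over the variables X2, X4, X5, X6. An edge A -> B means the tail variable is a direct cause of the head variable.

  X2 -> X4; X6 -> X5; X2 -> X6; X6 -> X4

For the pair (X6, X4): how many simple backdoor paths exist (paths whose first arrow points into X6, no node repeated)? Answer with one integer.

1

A backdoor path from X6 to X4 is any simple undirected path whose first edge points into X6 (i.e. leaves X6 via a parent).
Parents of X6: {X2}.
Enumerating:
  P1: X6 <- X2 -> X4
That exhausts the simple backdoor paths. Count: 1.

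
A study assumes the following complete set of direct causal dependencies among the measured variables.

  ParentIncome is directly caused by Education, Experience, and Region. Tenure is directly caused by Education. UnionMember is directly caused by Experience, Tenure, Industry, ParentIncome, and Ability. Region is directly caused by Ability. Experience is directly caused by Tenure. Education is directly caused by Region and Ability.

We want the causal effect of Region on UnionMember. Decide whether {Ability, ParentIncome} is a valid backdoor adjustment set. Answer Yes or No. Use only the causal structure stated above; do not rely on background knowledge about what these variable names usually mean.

No

Backdoor paths from Region to UnionMember (paths whose first edge points into Region):
  P1: Region <- Ability -> Education -> Tenure -> Experience -> ParentIncome -> UnionMember
  P2: Region <- Ability -> Education -> Tenure -> Experience -> UnionMember
  P3: Region <- Ability -> Education -> Tenure -> UnionMember
  P4: Region <- Ability -> Education -> ParentIncome <- Experience <- Tenure -> UnionMember
  P5: Region <- Ability -> Education -> ParentIncome <- Experience -> UnionMember
  P6: Region <- Ability -> Education -> ParentIncome -> UnionMember
  P7: Region <- Ability -> UnionMember
Condition 1 (no descendant of Region in the set): FAILS — ParentIncome is a descendant of Region.
Condition 2 (every backdoor path blocked by {Ability, ParentIncome}):
  P1: blocked at fork node Ability ∈ conditioning set.
  P2: blocked at fork node Ability ∈ conditioning set.
  P3: blocked at fork node Ability ∈ conditioning set.
  P4: blocked at fork node Ability ∈ conditioning set.
  P5: blocked at fork node Ability ∈ conditioning set.
  P6: blocked at fork node Ability ∈ conditioning set.
  P7: blocked at fork node Ability ∈ conditioning set.
{Ability, ParentIncome} does not satisfy the backdoor criterion.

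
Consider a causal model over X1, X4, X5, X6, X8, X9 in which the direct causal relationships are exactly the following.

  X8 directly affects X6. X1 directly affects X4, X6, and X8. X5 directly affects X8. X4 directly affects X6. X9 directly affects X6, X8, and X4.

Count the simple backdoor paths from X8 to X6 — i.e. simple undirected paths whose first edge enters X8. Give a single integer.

6

A backdoor path from X8 to X6 is any simple undirected path whose first edge points into X8 (i.e. leaves X8 via a parent).
Parents of X8: {X1, X5, X9}.
Enumerating:
  P1: X8 <- X1 -> X4 <- X9 -> X6
  P2: X8 <- X1 -> X4 -> X6
  P3: X8 <- X1 -> X6
  P4: X8 <- X9 -> X4 <- X1 -> X6
  P5: X8 <- X9 -> X4 -> X6
  P6: X8 <- X9 -> X6
That exhausts the simple backdoor paths. Count: 6.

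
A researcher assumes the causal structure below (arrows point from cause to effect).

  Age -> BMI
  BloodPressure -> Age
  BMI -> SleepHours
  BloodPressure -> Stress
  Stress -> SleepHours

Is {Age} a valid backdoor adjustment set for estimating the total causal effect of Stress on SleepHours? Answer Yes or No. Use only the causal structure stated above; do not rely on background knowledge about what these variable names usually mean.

Backdoor paths from Stress to SleepHours (paths whose first edge points into Stress):
  P1: Stress <- BloodPressure -> Age -> BMI -> SleepHours
Condition 1 (no descendant of Stress in the set): holds — descendants of Stress are {SleepHours}; none are in {Age}.
Condition 2 (every backdoor path blocked by {Age}):
  P1: blocked at chain node Age ∈ conditioning set.
{Age} satisfies the backdoor criterion.

Yes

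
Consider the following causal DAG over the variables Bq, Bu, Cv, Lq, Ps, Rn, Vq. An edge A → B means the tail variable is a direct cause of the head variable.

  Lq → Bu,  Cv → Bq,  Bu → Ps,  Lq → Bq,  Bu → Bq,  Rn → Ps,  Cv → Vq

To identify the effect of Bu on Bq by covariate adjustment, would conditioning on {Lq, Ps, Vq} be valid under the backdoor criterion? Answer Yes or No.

Backdoor paths from Bu to Bq (paths whose first edge points into Bu):
  P1: Bu <- Lq -> Bq
Condition 1 (no descendant of Bu in the set): FAILS — Ps is a descendant of Bu.
Condition 2 (every backdoor path blocked by {Lq, Ps, Vq}):
  P1: blocked at fork node Lq ∈ conditioning set.
{Lq, Ps, Vq} does not satisfy the backdoor criterion.

No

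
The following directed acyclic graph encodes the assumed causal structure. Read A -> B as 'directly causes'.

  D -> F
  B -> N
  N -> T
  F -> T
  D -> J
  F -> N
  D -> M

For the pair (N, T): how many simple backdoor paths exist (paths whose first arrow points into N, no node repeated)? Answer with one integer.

1

A backdoor path from N to T is any simple undirected path whose first edge points into N (i.e. leaves N via a parent).
Parents of N: {B, F}.
Enumerating:
  P1: N <- F -> T
That exhausts the simple backdoor paths. Count: 1.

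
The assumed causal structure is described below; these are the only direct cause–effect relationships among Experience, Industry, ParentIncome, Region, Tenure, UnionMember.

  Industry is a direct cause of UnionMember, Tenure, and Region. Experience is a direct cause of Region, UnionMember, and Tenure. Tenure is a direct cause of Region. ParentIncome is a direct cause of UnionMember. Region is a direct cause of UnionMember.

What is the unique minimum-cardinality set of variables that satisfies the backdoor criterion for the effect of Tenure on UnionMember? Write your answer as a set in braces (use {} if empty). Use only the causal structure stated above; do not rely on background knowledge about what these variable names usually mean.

{Experience, Industry}

Variables eligible for adjustment (non-descendants of Tenure, excluding Tenure and UnionMember): {Experience, Industry, ParentIncome}.
Backdoor paths from Tenure to UnionMember:
  P1: Tenure <- Experience -> Region <- Industry -> UnionMember
  P2: Tenure <- Experience -> Region -> UnionMember
  P3: Tenure <- Experience -> UnionMember
  P4: Tenure <- Industry -> Region <- Experience -> UnionMember
  P5: Tenure <- Industry -> Region -> UnionMember
  P6: Tenure <- Industry -> UnionMember
The empty set is not sufficient: P2 (Tenure <- Experience -> Region -> UnionMember) has no collider blocking it and no conditioned non-collider, so it is open.
Try {Experience, Industry}:
  P1: blocked at fork node Experience ∈ conditioning set.
  P2: blocked at fork node Experience ∈ conditioning set.
  P3: blocked at fork node Experience ∈ conditioning set.
  P4: blocked at fork node Industry ∈ conditioning set.
  P5: blocked at fork node Industry ∈ conditioning set.
  P6: blocked at fork node Industry ∈ conditioning set.
{Experience, Industry} contains no descendant of Tenure and blocks every backdoor path.
Every element of {Experience, Industry} is needed (dropping Experience leaves P2 open; dropping Industry leaves P5 open), so no proper subset is valid.
Among all size-2 subsets of the eligible variables, only {Experience, Industry} blocks every backdoor path, so it is the unique smallest valid adjustment set.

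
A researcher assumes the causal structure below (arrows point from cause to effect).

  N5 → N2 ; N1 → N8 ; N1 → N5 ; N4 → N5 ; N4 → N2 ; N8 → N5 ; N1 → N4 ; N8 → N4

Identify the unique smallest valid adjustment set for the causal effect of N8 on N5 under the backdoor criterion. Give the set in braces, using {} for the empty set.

Variables eligible for adjustment (non-descendants of N8, excluding N8 and N5): {N1}.
Backdoor paths from N8 to N5:
  P1: N8 <- N1 -> N4 -> N5
  P2: N8 <- N1 -> N4 -> N2 <- N5
  P3: N8 <- N1 -> N5
The empty set is not sufficient: P1 (N8 <- N1 -> N4 -> N5) has no collider blocking it and no conditioned non-collider, so it is open.
Try {N1}:
  P1: blocked at fork node N1 ∈ conditioning set.
  P2: blocked at fork node N1 ∈ conditioning set.
  P3: blocked at fork node N1 ∈ conditioning set.
{N1} contains no descendant of N8 and blocks every backdoor path.
{N1} is the unique smallest valid adjustment set.

{N1}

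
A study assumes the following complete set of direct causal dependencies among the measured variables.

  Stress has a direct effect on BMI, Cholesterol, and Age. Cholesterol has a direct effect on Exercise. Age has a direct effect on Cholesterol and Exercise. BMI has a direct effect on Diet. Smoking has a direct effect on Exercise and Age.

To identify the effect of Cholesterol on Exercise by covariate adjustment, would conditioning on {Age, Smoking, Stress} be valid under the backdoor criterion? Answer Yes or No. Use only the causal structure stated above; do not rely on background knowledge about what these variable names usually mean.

Backdoor paths from Cholesterol to Exercise (paths whose first edge points into Cholesterol):
  P1: Cholesterol <- Stress -> Age <- Smoking -> Exercise
  P2: Cholesterol <- Stress -> Age -> Exercise
  P3: Cholesterol <- Age <- Smoking -> Exercise
  P4: Cholesterol <- Age -> Exercise
Condition 1 (no descendant of Cholesterol in the set): holds — descendants of Cholesterol are {Exercise}; none are in {Age, Smoking, Stress}.
Condition 2 (every backdoor path blocked by {Age, Smoking, Stress}):
  P1: blocked at fork node Stress ∈ conditioning set.
  P2: blocked at fork node Stress ∈ conditioning set.
  P3: blocked at chain node Age ∈ conditioning set.
  P4: blocked at fork node Age ∈ conditioning set.
{Age, Smoking, Stress} satisfies the backdoor criterion.

Yes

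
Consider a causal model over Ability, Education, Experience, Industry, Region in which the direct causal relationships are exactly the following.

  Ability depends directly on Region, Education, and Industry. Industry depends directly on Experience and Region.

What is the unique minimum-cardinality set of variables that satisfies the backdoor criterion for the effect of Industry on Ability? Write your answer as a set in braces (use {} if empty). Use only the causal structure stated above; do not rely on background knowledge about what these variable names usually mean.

{Region}

Variables eligible for adjustment (non-descendants of Industry, excluding Industry and Ability): {Education, Experience, Region}.
Backdoor paths from Industry to Ability:
  P1: Industry <- Region -> Ability
The empty set is not sufficient: P1 (Industry <- Region -> Ability) has no collider blocking it and no conditioned non-collider, so it is open.
Try {Region}:
  P1: blocked at fork node Region ∈ conditioning set.
{Region} contains no descendant of Industry and blocks every backdoor path.
No other singleton works — e.g. {Education} leaves P1 open — so {Region} is the unique smallest valid adjustment set.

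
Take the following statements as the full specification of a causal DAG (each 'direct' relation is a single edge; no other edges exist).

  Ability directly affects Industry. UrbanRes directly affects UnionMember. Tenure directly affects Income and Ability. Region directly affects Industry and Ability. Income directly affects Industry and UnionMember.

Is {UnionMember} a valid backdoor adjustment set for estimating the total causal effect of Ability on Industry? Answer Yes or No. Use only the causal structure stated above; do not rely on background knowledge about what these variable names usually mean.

No

Backdoor paths from Ability to Industry (paths whose first edge points into Ability):
  P1: Ability <- Tenure -> Income -> Industry
  P2: Ability <- Region -> Industry
Condition 1 (no descendant of Ability in the set): holds — descendants of Ability are {Industry}; none are in {UnionMember}.
Condition 2 (every backdoor path blocked by {UnionMember}):
  P1: open — no interior node is in the conditioning set.
  P2: open — no interior node is in the conditioning set.
{UnionMember} does not satisfy the backdoor criterion.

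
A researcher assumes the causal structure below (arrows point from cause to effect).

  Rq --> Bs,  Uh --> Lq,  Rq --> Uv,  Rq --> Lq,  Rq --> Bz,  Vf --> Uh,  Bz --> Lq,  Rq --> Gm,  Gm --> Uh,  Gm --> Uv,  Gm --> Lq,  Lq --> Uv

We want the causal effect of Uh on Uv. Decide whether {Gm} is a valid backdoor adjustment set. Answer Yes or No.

Backdoor paths from Uh to Uv (paths whose first edge points into Uh):
  P1: Uh <- Gm <- Rq -> Bz -> Lq -> Uv
  P2: Uh <- Gm <- Rq -> Lq -> Uv
  P3: Uh <- Gm <- Rq -> Uv
  P4: Uh <- Gm -> Lq <- Rq -> Uv
  P5: Uh <- Gm -> Lq <- Bz <- Rq -> Uv
  P6: Uh <- Gm -> Lq -> Uv
  P7: Uh <- Gm -> Uv
Condition 1 (no descendant of Uh in the set): holds — descendants of Uh are {Lq, Uv}; none are in {Gm}.
Condition 2 (every backdoor path blocked by {Gm}):
  P1: blocked at chain node Gm ∈ conditioning set.
  P2: blocked at chain node Gm ∈ conditioning set.
  P3: blocked at chain node Gm ∈ conditioning set.
  P4: blocked at fork node Gm ∈ conditioning set.
  P5: blocked at fork node Gm ∈ conditioning set.
  P6: blocked at fork node Gm ∈ conditioning set.
  P7: blocked at fork node Gm ∈ conditioning set.
{Gm} satisfies the backdoor criterion.

Yes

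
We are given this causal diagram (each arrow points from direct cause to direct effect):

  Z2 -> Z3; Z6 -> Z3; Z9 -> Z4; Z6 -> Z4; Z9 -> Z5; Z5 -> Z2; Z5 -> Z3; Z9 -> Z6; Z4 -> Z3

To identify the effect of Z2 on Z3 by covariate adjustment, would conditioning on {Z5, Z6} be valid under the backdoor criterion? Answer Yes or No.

Backdoor paths from Z2 to Z3 (paths whose first edge points into Z2):
  P1: Z2 <- Z5 <- Z9 -> Z6 -> Z4 -> Z3
  P2: Z2 <- Z5 <- Z9 -> Z6 -> Z3
  P3: Z2 <- Z5 <- Z9 -> Z4 <- Z6 -> Z3
  P4: Z2 <- Z5 <- Z9 -> Z4 -> Z3
  P5: Z2 <- Z5 -> Z3
Condition 1 (no descendant of Z2 in the set): holds — descendants of Z2 are {Z3}; none are in {Z5, Z6}.
Condition 2 (every backdoor path blocked by {Z5, Z6}):
  P1: blocked at chain node Z5 ∈ conditioning set.
  P2: blocked at chain node Z5 ∈ conditioning set.
  P3: blocked at chain node Z5 ∈ conditioning set.
  P4: blocked at chain node Z5 ∈ conditioning set.
  P5: blocked at fork node Z5 ∈ conditioning set.
{Z5, Z6} satisfies the backdoor criterion.

Yes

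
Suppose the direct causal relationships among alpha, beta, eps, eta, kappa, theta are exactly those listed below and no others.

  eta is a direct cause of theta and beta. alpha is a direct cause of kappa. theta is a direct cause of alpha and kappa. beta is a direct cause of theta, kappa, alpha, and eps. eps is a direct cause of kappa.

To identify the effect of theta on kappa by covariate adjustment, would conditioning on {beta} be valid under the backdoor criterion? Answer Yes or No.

Backdoor paths from theta to kappa (paths whose first edge points into theta):
  P1: theta <- eta -> beta -> alpha -> kappa
  P2: theta <- eta -> beta -> eps -> kappa
  P3: theta <- eta -> beta -> kappa
  P4: theta <- beta -> alpha -> kappa
  P5: theta <- beta -> eps -> kappa
  P6: theta <- beta -> kappa
Condition 1 (no descendant of theta in the set): holds — descendants of theta are {alpha, kappa}; none are in {beta}.
Condition 2 (every backdoor path blocked by {beta}):
  P1: blocked at chain node beta ∈ conditioning set.
  P2: blocked at chain node beta ∈ conditioning set.
  P3: blocked at chain node beta ∈ conditioning set.
  P4: blocked at fork node beta ∈ conditioning set.
  P5: blocked at fork node beta ∈ conditioning set.
  P6: blocked at fork node beta ∈ conditioning set.
{beta} satisfies the backdoor criterion.

Yes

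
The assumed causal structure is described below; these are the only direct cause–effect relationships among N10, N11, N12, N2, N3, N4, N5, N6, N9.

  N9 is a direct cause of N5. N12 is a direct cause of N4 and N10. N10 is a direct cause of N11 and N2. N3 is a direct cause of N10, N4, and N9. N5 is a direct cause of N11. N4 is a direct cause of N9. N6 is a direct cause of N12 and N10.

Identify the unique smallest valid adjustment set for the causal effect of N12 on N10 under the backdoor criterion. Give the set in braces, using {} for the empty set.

{N6}

Variables eligible for adjustment (non-descendants of N12, excluding N12 and N10): {N3, N6}.
Backdoor paths from N12 to N10:
  P1: N12 <- N6 -> N10
The empty set is not sufficient: P1 (N12 <- N6 -> N10) has no collider blocking it and no conditioned non-collider, so it is open.
Try {N6}:
  P1: blocked at fork node N6 ∈ conditioning set.
{N6} contains no descendant of N12 and blocks every backdoor path.
No other singleton works — e.g. {N3} leaves P1 open — so {N6} is the unique smallest valid adjustment set.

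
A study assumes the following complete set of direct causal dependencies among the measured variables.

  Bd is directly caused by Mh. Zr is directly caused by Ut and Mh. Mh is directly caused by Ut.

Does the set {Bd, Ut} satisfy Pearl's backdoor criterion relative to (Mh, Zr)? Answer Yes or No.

No

Backdoor paths from Mh to Zr (paths whose first edge points into Mh):
  P1: Mh <- Ut -> Zr
Condition 1 (no descendant of Mh in the set): FAILS — Bd is a descendant of Mh.
Condition 2 (every backdoor path blocked by {Bd, Ut}):
  P1: blocked at fork node Ut ∈ conditioning set.
{Bd, Ut} does not satisfy the backdoor criterion.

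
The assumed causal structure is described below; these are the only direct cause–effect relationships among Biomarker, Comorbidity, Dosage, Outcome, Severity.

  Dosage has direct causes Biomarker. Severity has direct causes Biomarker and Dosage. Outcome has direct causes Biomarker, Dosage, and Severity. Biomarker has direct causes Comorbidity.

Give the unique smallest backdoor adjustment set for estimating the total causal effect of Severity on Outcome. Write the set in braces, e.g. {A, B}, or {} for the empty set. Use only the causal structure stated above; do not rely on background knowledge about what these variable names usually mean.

Variables eligible for adjustment (non-descendants of Severity, excluding Severity and Outcome): {Biomarker, Comorbidity, Dosage}.
Backdoor paths from Severity to Outcome:
  P1: Severity <- Biomarker -> Dosage -> Outcome
  P2: Severity <- Biomarker -> Outcome
  P3: Severity <- Dosage <- Biomarker -> Outcome
  P4: Severity <- Dosage -> Outcome
The empty set is not sufficient: P1 (Severity <- Biomarker -> Dosage -> Outcome) has no collider blocking it and no conditioned non-collider, so it is open.
Try {Biomarker, Dosage}:
  P1: blocked at fork node Biomarker ∈ conditioning set.
  P2: blocked at fork node Biomarker ∈ conditioning set.
  P3: blocked at chain node Dosage ∈ conditioning set.
  P4: blocked at fork node Dosage ∈ conditioning set.
{Biomarker, Dosage} contains no descendant of Severity and blocks every backdoor path.
Every element of {Biomarker, Dosage} is needed (dropping Biomarker leaves P2 open; dropping Dosage leaves P4 open), so no proper subset is valid.
Among all size-2 subsets of the eligible variables, only {Biomarker, Dosage} blocks every backdoor path, so it is the unique smallest valid adjustment set.

{Biomarker, Dosage}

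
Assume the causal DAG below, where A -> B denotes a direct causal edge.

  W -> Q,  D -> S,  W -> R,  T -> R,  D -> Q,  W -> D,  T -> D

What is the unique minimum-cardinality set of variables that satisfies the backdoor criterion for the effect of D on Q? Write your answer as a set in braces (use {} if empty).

Variables eligible for adjustment (non-descendants of D, excluding D and Q): {R, T, W}.
Backdoor paths from D to Q:
  P1: D <- T -> R <- W -> Q
  P2: D <- W -> Q
The empty set is not sufficient: P2 (D <- W -> Q) has no collider blocking it and no conditioned non-collider, so it is open.
Try {W}:
  P1: blocked at collider R (neither it nor any descendant is in the conditioning set).
  P2: blocked at fork node W ∈ conditioning set.
{W} contains no descendant of D and blocks every backdoor path.
No other singleton works — e.g. {T} leaves P2 open — so {W} is the unique smallest valid adjustment set.

{W}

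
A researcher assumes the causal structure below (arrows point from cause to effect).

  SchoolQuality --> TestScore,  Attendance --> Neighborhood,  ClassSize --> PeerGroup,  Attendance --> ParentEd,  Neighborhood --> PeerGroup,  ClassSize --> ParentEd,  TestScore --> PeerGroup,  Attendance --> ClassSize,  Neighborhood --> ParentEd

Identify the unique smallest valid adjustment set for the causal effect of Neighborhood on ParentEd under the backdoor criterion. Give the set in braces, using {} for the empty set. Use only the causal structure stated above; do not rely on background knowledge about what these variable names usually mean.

Variables eligible for adjustment (non-descendants of Neighborhood, excluding Neighborhood and ParentEd): {Attendance, ClassSize, SchoolQuality, TestScore}.
Backdoor paths from Neighborhood to ParentEd:
  P1: Neighborhood <- Attendance -> ClassSize -> ParentEd
  P2: Neighborhood <- Attendance -> ParentEd
The empty set is not sufficient: P1 (Neighborhood <- Attendance -> ClassSize -> ParentEd) has no collider blocking it and no conditioned non-collider, so it is open.
Try {Attendance}:
  P1: blocked at fork node Attendance ∈ conditioning set.
  P2: blocked at fork node Attendance ∈ conditioning set.
{Attendance} contains no descendant of Neighborhood and blocks every backdoor path.
No other singleton works — e.g. {SchoolQuality} leaves P1 open — so {Attendance} is the unique smallest valid adjustment set.

{Attendance}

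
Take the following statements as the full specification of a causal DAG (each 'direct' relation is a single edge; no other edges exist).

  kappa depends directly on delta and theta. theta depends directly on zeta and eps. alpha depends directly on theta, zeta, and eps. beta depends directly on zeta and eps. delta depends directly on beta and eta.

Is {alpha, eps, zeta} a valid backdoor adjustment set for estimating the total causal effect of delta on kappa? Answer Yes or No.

Yes

Backdoor paths from delta to kappa (paths whose first edge points into delta):
  P1: delta <- beta <- eps -> theta -> kappa
  P2: delta <- beta <- eps -> alpha <- zeta -> theta -> kappa
  P3: delta <- beta <- eps -> alpha <- theta -> kappa
  P4: delta <- beta <- zeta -> theta -> kappa
  P5: delta <- beta <- zeta -> alpha <- eps -> theta -> kappa
  P6: delta <- beta <- zeta -> alpha <- theta -> kappa
Condition 1 (no descendant of delta in the set): holds — descendants of delta are {kappa}; none are in {alpha, eps, zeta}.
Condition 2 (every backdoor path blocked by {alpha, eps, zeta}):
  P1: blocked at fork node eps ∈ conditioning set.
  P2: blocked at fork node eps ∈ conditioning set.
  P3: blocked at fork node eps ∈ conditioning set.
  P4: blocked at fork node zeta ∈ conditioning set.
  P5: blocked at fork node zeta ∈ conditioning set.
  P6: blocked at fork node zeta ∈ conditioning set.
{alpha, eps, zeta} satisfies the backdoor criterion.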